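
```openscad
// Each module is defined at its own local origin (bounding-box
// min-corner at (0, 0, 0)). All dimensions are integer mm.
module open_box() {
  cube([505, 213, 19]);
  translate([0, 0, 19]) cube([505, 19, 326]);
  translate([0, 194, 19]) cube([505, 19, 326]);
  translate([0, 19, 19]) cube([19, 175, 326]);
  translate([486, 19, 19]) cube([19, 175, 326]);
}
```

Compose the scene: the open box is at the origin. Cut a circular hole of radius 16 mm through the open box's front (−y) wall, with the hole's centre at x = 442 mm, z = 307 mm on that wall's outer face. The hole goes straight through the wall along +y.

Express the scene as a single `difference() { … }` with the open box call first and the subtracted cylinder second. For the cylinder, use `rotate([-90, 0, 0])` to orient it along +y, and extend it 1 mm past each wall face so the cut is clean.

difference() {
  open_box();
  translate([442, -1, 307]) rotate([-90, 0, 0]) cylinder(h = 21, r = 16);
}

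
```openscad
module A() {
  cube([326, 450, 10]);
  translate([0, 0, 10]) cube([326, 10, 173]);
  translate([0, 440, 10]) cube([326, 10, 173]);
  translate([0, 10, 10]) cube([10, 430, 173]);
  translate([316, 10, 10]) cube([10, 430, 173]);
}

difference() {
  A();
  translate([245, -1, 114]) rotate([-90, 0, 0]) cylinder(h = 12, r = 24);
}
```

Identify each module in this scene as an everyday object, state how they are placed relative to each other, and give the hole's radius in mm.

The subtracted cylinder has r = 24 mm.

A is an open box. The open box has a circular hole through its front wall. The hole's radius is 24 mm.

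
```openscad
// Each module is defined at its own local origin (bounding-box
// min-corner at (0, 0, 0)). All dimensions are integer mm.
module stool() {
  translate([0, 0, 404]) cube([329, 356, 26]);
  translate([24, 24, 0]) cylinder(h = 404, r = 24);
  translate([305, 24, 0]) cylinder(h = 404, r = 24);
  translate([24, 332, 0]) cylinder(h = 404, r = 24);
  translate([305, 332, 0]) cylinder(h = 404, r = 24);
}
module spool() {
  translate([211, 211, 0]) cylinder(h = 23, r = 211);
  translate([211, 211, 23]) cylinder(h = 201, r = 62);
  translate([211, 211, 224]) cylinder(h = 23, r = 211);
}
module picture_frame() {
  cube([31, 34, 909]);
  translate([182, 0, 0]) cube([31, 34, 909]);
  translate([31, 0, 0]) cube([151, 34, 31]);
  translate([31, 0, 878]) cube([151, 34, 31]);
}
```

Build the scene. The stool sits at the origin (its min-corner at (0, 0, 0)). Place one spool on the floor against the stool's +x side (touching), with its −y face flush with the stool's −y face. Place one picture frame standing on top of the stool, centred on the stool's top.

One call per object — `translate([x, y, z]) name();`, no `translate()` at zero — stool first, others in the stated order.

stool();
translate([329, 0, 0]) spool();
translate([58, 161, 430]) picture_frame();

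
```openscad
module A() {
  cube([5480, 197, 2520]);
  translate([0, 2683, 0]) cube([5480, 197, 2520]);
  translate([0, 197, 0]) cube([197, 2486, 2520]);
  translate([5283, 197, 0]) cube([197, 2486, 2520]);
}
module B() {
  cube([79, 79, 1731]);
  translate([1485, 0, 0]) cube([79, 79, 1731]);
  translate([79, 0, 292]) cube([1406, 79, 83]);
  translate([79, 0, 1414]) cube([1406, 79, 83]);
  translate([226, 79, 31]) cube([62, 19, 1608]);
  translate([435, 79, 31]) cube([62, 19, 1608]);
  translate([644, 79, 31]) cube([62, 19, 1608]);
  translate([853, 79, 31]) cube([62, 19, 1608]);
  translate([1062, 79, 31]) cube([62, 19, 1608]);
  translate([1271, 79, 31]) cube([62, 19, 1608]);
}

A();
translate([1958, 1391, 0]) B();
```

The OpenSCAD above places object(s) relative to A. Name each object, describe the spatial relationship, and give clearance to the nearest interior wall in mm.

Clearances: x = 1761, y = 1194; minimum 1194 mm.

A is a house frame. B is a fence section. The fence section sits inside the house frame, centred. The clearance to the nearest interior wall is 1194 mm.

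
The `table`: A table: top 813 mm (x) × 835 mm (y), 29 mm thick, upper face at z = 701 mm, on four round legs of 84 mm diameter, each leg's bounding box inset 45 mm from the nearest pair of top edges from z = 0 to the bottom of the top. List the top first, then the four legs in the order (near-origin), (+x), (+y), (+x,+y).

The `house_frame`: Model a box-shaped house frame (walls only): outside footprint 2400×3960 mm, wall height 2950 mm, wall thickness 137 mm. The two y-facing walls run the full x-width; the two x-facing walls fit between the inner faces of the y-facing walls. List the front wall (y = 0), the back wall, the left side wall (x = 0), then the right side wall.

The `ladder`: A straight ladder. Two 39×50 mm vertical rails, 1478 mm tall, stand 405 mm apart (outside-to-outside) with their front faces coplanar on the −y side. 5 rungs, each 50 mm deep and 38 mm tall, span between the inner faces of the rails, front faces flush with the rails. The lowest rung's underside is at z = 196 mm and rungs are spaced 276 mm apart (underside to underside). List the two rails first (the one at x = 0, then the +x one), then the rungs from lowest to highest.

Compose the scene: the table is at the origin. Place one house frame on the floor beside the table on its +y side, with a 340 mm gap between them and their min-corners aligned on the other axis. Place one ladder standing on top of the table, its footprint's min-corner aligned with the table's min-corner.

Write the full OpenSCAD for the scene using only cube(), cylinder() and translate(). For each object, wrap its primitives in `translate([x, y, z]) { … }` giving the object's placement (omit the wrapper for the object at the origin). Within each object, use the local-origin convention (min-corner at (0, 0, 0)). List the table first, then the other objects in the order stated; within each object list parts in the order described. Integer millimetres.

translate([0, 0, 672]) cube([813, 835, 29]);
translate([87, 87, 0]) cylinder(h = 672, r = 42);
translate([726, 87, 0]) cylinder(h = 672, r = 42);
translate([87, 748, 0]) cylinder(h = 672, r = 42);
translate([726, 748, 0]) cylinder(h = 672, r = 42);
translate([0, 1175, 0]) {
  cube([2400, 137, 2950]);
  translate([0, 3823, 0]) cube([2400, 137, 2950]);
  translate([0, 137, 0]) cube([137, 3686, 2950]);
  translate([2263, 137, 0]) cube([137, 3686, 2950]);
}
translate([0, 0, 701]) {
  cube([39, 50, 1478]);
  translate([366, 0, 0]) cube([39, 50, 1478]);
  translate([39, 0, 196]) cube([327, 50, 38]);
  translate([39, 0, 472]) cube([327, 50, 38]);
  translate([39, 0, 748]) cube([327, 50, 38]);
  translate([39, 0, 1024]) cube([327, 50, 38]);
  translate([39, 0, 1300]) cube([327, 50, 38]);
}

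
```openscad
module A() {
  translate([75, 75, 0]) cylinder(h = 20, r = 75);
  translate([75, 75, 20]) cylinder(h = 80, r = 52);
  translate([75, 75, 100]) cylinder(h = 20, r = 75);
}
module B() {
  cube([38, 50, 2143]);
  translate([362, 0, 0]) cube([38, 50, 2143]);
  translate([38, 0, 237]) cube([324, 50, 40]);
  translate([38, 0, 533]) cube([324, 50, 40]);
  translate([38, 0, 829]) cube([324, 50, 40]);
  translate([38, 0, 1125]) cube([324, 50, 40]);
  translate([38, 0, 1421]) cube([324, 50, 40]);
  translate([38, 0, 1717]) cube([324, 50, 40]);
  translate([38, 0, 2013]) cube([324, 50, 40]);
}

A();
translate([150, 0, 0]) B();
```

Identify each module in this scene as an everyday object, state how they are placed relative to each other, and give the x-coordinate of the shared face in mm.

A is a spool. B is a ladder. The ladder is against the spool's +x side, with their −y faces flush. The x-coordinate of the shared face is 150 mm.

The spool's +x face and the ladder's −x face are both at x = 150 mm.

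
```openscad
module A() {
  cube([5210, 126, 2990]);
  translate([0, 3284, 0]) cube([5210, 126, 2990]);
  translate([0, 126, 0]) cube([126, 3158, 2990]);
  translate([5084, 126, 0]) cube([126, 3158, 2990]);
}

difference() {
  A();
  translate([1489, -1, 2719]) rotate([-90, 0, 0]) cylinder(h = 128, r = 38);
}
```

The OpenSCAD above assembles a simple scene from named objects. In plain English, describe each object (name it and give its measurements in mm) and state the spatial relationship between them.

A is the wall frame of a small rectangular building: four walls, each 2990 mm tall and 126 mm thick, enclosing a footprint 5210 mm (x) by 3410 mm (y) outside-to-outside, with no floor or roof. The front and back walls (the −y and +y sides) span the full width; the two side walls fit between them.

The house frame has a circular hole of radius 38 mm through its front wall, centred at (x = 1489, z = 2719).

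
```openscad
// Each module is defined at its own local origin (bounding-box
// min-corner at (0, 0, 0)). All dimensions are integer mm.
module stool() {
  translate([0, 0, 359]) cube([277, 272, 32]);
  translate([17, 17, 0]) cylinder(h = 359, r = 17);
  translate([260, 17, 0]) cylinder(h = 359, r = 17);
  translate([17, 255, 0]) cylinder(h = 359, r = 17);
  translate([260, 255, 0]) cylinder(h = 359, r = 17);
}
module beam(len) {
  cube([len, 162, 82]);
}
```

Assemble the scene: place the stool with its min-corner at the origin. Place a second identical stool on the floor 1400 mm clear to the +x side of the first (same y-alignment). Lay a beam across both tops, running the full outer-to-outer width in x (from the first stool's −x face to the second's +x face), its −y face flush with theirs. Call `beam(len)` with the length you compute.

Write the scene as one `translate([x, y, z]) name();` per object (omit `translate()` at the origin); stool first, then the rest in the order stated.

stool();
translate([1677, 0, 0]) stool();
translate([0, 0, 391]) beam(1954);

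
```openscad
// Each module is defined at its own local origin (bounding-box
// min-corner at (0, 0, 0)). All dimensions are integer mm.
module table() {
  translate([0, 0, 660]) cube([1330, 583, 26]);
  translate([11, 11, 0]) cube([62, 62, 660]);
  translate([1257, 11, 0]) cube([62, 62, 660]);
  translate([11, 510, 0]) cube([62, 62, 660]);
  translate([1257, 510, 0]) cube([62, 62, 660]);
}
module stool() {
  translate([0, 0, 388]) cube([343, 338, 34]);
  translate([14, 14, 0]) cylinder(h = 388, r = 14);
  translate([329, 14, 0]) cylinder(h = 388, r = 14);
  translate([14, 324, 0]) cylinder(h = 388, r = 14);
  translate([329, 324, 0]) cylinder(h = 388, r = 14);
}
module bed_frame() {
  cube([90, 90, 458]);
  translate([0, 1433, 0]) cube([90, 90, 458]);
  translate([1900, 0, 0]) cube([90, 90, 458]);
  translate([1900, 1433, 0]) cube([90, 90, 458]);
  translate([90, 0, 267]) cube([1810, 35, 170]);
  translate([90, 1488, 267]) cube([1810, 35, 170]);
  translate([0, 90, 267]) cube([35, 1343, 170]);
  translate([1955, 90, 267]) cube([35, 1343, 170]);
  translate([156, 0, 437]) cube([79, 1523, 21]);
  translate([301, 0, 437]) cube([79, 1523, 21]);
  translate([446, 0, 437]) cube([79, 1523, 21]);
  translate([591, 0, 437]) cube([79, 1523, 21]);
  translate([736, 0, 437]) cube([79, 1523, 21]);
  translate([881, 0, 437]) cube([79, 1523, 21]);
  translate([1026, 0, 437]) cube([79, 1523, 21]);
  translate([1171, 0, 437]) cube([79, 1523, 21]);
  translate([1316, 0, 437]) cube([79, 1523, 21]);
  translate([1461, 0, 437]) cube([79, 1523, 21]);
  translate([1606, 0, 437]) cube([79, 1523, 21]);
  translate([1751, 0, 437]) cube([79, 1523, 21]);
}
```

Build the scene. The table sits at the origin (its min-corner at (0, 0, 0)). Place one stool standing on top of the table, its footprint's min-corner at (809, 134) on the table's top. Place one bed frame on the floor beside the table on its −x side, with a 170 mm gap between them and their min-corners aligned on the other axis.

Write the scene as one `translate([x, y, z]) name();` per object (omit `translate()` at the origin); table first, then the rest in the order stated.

table();
translate([809, 134, 686]) stool();
translate([-2160, 0, 0]) bed_frame();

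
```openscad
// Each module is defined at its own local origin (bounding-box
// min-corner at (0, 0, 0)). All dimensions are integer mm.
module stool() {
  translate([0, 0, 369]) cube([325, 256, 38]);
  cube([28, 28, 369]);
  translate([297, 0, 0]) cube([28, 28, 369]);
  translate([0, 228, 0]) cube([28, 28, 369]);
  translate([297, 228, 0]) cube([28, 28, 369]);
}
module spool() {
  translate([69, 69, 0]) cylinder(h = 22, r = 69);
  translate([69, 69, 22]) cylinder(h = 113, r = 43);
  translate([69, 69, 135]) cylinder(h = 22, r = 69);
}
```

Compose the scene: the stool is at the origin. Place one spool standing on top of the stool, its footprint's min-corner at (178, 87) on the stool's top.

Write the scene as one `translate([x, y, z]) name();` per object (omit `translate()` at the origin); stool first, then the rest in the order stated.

stool();
translate([178, 87, 407]) spool();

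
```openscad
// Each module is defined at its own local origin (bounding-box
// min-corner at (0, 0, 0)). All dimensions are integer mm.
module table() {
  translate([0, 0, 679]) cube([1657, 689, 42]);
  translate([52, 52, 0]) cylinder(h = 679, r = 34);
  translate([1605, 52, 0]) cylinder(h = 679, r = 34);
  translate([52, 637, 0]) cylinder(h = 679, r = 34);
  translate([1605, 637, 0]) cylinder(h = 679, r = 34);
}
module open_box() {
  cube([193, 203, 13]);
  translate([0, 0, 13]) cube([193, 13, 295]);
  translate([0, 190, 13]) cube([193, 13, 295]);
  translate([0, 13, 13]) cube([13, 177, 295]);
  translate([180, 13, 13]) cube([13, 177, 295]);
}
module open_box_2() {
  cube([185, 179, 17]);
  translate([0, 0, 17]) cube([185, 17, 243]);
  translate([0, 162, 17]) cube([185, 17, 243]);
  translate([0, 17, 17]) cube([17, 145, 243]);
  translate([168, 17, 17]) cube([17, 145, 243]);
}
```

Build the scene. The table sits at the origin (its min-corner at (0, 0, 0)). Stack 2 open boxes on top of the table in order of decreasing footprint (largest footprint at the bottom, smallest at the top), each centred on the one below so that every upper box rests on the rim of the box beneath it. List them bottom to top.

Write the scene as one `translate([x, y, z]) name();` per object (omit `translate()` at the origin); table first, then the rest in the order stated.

table();
translate([732, 243, 721]) open_box();
translate([736, 255, 1029]) open_box_2();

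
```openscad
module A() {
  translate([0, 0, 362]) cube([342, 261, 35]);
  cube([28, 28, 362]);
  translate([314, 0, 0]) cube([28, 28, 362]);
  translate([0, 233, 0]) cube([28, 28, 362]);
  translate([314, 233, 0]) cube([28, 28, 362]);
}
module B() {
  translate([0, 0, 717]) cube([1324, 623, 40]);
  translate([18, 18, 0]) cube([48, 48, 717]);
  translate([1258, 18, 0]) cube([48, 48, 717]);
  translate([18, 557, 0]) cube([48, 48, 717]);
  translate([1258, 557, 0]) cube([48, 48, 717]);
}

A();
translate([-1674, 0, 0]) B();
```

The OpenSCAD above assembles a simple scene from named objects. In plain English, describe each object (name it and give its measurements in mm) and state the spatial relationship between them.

A is a four-legged stool. The seat is a 342×261×35 mm slab whose top surface is at z = 397 mm; four square legs, each 28×28 mm in cross-section, run from the floor (z = 0) to the underside of the seat, each flush with a corner of the seat.

B is a table: top 1324 mm (x) × 623 mm (y), 40 mm thick, upper face at z = 757 mm, on four 48×48 mm square legs, each inset 18 mm from the nearest pair of top edges, running from z = 0 to the bottom of the top.

The table is on the floor beside the stool on its −x side.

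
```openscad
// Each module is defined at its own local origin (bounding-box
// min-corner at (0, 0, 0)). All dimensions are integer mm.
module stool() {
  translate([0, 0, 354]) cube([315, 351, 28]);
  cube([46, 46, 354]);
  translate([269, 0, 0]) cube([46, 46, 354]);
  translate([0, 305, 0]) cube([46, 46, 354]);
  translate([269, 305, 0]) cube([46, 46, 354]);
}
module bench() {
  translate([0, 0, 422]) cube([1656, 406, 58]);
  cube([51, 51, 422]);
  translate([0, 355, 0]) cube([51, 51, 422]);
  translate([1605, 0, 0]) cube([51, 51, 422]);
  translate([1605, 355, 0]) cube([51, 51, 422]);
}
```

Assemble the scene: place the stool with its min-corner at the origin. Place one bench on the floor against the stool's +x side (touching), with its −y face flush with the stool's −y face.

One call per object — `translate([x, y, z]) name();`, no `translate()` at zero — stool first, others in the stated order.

stool();
translate([315, 0, 0]) bench();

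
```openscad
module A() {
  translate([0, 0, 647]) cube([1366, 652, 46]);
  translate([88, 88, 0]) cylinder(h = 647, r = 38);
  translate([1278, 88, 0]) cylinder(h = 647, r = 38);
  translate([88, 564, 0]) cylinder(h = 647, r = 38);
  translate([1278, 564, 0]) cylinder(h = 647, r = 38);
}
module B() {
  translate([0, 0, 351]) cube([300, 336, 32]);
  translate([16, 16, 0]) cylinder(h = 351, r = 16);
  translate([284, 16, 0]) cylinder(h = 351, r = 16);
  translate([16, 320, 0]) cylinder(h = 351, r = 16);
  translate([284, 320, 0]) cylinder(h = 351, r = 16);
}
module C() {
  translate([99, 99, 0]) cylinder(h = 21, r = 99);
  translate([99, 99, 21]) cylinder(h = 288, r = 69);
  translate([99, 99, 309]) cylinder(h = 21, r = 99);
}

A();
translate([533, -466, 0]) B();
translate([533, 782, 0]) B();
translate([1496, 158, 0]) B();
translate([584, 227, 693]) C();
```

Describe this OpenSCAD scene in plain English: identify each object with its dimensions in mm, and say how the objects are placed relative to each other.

A is a rectangular dining table. The top is 1366×652×46 mm with its upper surface at z = 693 mm. It stands on four round legs of 76 mm diameter, each leg's bounding box inset 50 mm from the nearest pair of top edges, running from the floor to the underside of the top.

B is a simple wooden stool: a rectangular seat 300 mm (x) by 336 mm (y), 32 mm thick, top face at z = 383 mm, on four round legs, each 32 mm in diameter. The legs rest on z = 0, each leg's axis is inset half a diameter from the nearest pair of seat edges (so the leg's bounding box is flush with the corner).

C is a spool: two coaxial disc flanges of radius 99 mm and thickness 21 mm, joined by a core cylinder of radius 69 mm and height 288 mm. The lower flange rests on z = 0 and the three cylinders share a vertical axis.

Three stools sit around the table at the −y, +y, +x sides. The spool is on top of the table, centred.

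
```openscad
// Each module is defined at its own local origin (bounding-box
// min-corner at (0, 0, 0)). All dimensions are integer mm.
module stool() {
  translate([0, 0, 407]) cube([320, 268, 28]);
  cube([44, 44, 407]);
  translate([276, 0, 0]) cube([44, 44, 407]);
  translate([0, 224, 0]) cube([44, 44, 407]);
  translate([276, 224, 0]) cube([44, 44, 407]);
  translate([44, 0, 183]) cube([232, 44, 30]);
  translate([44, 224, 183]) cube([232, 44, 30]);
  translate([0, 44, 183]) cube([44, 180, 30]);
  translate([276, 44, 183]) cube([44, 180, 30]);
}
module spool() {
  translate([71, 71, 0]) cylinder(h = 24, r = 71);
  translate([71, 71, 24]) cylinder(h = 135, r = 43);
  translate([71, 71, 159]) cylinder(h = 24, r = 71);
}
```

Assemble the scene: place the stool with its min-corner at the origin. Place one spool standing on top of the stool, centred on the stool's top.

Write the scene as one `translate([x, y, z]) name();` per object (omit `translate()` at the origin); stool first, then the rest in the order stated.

stool();
translate([89, 63, 435]) spool();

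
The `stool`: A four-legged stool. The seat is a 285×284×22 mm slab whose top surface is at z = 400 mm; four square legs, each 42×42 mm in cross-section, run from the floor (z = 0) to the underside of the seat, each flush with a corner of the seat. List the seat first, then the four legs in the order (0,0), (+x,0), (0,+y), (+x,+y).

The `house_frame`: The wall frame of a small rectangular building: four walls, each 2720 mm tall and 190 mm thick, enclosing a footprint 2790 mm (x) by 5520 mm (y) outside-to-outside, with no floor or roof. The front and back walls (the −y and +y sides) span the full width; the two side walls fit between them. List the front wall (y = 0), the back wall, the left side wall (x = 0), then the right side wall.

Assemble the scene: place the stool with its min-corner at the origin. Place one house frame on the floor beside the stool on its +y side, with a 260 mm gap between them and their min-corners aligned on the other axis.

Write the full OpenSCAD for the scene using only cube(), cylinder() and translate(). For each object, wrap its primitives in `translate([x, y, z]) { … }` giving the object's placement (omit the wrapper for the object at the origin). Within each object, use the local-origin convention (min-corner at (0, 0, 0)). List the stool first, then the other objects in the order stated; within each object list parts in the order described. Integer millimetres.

translate([0, 0, 378]) cube([285, 284, 22]);
cube([42, 42, 378]);
translate([243, 0, 0]) cube([42, 42, 378]);
translate([0, 242, 0]) cube([42, 42, 378]);
translate([243, 242, 0]) cube([42, 42, 378]);
translate([0, 544, 0]) {
  cube([2790, 190, 2720]);
  translate([0, 5330, 0]) cube([2790, 190, 2720]);
  translate([0, 190, 0]) cube([190, 5140, 2720]);
  translate([2600, 190, 0]) cube([190, 5140, 2720]);
}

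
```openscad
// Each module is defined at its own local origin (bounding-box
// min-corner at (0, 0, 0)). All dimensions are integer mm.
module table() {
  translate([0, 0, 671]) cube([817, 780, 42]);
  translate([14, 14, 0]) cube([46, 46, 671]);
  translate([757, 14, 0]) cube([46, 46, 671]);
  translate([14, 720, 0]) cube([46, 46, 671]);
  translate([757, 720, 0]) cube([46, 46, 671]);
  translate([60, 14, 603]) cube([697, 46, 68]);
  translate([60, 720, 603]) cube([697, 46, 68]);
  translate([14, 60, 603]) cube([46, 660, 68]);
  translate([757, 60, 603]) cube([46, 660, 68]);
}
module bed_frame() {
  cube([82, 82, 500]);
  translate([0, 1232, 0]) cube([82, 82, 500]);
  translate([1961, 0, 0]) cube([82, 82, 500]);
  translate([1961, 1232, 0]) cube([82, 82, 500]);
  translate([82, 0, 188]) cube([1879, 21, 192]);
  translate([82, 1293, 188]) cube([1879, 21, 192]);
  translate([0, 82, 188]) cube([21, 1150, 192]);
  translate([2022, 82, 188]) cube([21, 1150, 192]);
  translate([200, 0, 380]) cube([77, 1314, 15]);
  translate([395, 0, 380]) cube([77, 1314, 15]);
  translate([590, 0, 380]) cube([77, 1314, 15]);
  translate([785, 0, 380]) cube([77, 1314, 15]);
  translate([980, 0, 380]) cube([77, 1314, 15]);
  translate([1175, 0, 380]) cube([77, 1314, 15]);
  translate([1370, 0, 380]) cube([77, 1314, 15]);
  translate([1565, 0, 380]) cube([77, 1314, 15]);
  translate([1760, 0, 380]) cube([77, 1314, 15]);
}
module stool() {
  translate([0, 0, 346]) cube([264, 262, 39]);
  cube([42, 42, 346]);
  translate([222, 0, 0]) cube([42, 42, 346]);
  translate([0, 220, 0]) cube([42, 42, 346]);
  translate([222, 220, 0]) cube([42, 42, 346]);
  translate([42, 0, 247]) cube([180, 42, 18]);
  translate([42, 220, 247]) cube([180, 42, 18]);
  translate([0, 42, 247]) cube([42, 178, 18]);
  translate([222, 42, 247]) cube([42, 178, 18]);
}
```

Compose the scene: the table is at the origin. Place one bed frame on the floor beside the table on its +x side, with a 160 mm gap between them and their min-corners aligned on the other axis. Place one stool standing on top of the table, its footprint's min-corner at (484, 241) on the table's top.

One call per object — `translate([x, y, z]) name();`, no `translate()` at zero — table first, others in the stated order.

table();
translate([977, 0, 0]) bed_frame();
translate([484, 241, 713]) stool();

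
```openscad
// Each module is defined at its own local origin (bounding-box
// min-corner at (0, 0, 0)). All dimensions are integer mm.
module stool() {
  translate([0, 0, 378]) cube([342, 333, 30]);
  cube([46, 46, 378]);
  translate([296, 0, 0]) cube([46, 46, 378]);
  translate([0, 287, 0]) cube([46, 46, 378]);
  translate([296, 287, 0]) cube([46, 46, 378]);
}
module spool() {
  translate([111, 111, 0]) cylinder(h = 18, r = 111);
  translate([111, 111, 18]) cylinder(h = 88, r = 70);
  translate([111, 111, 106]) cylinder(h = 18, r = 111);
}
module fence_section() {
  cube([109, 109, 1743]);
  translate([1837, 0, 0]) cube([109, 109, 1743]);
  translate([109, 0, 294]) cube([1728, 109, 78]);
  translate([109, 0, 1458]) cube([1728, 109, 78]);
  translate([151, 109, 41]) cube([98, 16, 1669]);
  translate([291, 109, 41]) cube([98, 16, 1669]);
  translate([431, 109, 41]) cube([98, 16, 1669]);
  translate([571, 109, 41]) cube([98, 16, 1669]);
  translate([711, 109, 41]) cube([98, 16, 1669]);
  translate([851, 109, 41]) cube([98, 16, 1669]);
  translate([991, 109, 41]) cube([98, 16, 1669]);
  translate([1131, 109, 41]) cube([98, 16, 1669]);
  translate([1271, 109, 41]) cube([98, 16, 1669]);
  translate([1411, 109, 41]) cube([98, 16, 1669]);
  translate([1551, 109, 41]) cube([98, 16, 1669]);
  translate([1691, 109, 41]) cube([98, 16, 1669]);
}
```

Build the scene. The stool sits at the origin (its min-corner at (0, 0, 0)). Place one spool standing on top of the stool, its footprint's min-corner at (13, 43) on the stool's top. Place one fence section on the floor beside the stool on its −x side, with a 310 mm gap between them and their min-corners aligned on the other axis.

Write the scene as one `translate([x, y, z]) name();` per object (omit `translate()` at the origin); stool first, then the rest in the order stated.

stool();
translate([13, 43, 408]) spool();
translate([-2256, 0, 0]) fence_section();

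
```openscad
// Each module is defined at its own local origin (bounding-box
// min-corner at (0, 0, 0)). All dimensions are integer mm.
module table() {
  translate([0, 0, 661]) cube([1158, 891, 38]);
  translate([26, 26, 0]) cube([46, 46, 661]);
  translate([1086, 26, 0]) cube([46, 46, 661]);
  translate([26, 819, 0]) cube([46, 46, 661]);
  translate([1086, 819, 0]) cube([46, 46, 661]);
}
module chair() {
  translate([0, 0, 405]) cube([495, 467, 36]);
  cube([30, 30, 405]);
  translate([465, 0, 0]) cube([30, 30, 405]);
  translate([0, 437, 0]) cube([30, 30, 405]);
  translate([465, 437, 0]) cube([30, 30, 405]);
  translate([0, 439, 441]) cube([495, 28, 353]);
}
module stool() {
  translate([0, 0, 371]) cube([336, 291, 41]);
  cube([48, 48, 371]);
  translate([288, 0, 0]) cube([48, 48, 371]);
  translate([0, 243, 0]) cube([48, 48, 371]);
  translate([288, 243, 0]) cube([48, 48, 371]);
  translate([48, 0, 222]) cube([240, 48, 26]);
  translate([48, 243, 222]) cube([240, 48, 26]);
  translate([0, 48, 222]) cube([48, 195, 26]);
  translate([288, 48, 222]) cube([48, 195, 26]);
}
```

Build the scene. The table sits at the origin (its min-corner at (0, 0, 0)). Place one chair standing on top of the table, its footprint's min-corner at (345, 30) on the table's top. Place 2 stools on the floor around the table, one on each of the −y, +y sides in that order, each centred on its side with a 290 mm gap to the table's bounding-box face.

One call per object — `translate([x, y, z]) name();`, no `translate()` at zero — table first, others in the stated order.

table();
translate([345, 30, 699]) chair();
translate([411, -581, 0]) stool();
translate([411, 1181, 0]) stool();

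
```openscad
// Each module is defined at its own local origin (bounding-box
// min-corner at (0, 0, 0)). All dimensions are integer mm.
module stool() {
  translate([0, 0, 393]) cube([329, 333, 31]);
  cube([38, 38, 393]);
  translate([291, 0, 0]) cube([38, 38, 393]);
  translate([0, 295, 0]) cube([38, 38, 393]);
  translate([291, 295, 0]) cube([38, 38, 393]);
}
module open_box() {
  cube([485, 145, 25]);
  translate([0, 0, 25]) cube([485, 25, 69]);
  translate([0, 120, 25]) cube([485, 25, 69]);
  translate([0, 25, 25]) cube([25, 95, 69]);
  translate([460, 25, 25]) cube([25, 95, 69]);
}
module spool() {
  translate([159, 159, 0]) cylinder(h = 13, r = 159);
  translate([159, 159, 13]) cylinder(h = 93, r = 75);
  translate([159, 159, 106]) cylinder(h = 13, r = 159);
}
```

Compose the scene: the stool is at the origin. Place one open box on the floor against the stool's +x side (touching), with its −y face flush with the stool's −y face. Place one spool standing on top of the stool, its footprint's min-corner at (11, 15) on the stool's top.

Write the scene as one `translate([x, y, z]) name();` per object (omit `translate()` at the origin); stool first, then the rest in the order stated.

stool();
translate([329, 0, 0]) open_box();
translate([11, 15, 424]) spool();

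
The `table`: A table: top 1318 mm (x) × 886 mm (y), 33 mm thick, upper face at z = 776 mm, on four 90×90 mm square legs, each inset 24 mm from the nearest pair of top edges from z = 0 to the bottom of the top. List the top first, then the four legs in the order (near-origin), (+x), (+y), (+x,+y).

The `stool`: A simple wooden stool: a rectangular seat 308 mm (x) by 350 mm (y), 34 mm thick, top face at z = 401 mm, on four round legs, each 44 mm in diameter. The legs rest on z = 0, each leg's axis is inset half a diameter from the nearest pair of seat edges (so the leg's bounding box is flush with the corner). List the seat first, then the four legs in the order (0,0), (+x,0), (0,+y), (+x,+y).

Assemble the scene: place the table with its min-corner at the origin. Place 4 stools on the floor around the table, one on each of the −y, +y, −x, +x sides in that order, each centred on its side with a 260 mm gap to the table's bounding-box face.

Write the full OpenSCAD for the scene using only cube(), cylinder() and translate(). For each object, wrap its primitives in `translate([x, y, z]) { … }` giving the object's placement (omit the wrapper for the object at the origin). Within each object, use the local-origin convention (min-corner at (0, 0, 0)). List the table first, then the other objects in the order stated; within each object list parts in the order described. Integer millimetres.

translate([0, 0, 743]) cube([1318, 886, 33]);
translate([24, 24, 0]) cube([90, 90, 743]);
translate([1204, 24, 0]) cube([90, 90, 743]);
translate([24, 772, 0]) cube([90, 90, 743]);
translate([1204, 772, 0]) cube([90, 90, 743]);
translate([505, -610, 0]) {
  translate([0, 0, 367]) cube([308, 350, 34]);
  translate([22, 22, 0]) cylinder(h = 367, r = 22);
  translate([286, 22, 0]) cylinder(h = 367, r = 22);
  translate([22, 328, 0]) cylinder(h = 367, r = 22);
  translate([286, 328, 0]) cylinder(h = 367, r = 22);
}
translate([505, 1146, 0]) {
  translate([0, 0, 367]) cube([308, 350, 34]);
  translate([22, 22, 0]) cylinder(h = 367, r = 22);
  translate([286, 22, 0]) cylinder(h = 367, r = 22);
  translate([22, 328, 0]) cylinder(h = 367, r = 22);
  translate([286, 328, 0]) cylinder(h = 367, r = 22);
}
translate([-568, 268, 0]) {
  translate([0, 0, 367]) cube([308, 350, 34]);
  translate([22, 22, 0]) cylinder(h = 367, r = 22);
  translate([286, 22, 0]) cylinder(h = 367, r = 22);
  translate([22, 328, 0]) cylinder(h = 367, r = 22);
  translate([286, 328, 0]) cylinder(h = 367, r = 22);
}
translate([1578, 268, 0]) {
  translate([0, 0, 367]) cube([308, 350, 34]);
  translate([22, 22, 0]) cylinder(h = 367, r = 22);
  translate([286, 22, 0]) cylinder(h = 367, r = 22);
  translate([22, 328, 0]) cylinder(h = 367, r = 22);
  translate([286, 328, 0]) cylinder(h = 367, r = 22);
}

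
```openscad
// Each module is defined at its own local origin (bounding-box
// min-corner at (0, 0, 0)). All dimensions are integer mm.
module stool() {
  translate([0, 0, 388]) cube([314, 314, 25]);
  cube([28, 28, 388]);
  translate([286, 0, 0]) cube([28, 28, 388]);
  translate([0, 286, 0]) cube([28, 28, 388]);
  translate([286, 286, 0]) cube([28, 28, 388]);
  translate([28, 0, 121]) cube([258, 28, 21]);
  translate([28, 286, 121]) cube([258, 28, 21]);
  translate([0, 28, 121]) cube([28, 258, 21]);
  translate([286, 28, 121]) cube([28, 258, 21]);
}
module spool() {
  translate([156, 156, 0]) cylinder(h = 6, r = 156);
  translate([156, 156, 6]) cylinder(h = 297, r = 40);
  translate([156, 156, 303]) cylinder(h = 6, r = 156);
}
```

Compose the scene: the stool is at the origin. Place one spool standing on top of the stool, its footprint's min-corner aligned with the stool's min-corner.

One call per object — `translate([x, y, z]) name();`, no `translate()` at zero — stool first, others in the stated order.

stool();
translate([0, 0, 413]) spool();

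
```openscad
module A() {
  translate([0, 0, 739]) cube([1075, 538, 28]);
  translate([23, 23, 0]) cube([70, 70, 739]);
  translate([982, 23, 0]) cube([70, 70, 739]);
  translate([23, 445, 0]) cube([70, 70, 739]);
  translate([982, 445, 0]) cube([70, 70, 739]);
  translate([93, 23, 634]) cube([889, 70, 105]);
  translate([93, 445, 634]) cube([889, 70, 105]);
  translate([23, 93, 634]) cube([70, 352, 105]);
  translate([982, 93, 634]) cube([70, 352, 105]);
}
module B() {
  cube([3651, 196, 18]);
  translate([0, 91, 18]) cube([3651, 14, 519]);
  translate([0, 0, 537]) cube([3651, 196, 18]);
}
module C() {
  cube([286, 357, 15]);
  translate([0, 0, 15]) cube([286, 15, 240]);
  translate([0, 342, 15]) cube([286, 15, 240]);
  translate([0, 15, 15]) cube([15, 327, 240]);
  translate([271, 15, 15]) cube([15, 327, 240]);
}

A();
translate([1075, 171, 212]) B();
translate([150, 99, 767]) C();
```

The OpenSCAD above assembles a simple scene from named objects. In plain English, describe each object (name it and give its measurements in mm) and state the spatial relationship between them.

A is a table with a 1075×538 mm rectangular top, 28 mm thick, top surface at z = 767 mm, supported by four 70×70 mm square legs, each inset 23 mm from the nearest pair of top edges, running from the floor. Four apron rails, 70 mm thick and 105 mm tall, run between adjacent legs with their top edges flush with the underside of the top and their outer faces flush with the legs' outer faces.

B is an I-beam lying along x, 3651 mm long. Overall section height 555 mm. Two flanges 196 mm wide (y) and 18 mm thick, one on the floor and one at the top; a web 14 mm thick runs between them, centred on the flange width.

C is an open storage box with external size 286×357×255 mm and wall thickness 15 mm (the base is also 15 mm thick). The base covers the whole footprint; the four walls stand on the base, with the y-facing walls full-width and the x-facing walls fitting between their inner faces.

The I-beam is beside the table with their tops flush at z = 767. The open box is on top of the table.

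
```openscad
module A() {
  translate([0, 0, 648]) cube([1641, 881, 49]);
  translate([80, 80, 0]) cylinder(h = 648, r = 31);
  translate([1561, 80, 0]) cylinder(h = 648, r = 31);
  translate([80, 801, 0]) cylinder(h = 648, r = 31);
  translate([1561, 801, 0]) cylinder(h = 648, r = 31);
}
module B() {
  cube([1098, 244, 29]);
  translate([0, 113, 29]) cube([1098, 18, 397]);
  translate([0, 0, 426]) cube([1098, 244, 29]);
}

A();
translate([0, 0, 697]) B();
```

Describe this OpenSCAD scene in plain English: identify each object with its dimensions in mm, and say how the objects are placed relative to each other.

A is a table: top 1641 mm (x) × 881 mm (y), 49 mm thick, upper face at z = 697 mm, on four round legs of 62 mm diameter, each leg's bounding box inset 49 mm from the nearest pair of top edges, running from z = 0 to the bottom of the top.

B is an I-beam lying along x, 1098 mm long. Overall section height 455 mm. Two flanges 244 mm wide (y) and 29 mm thick, one on the floor and one at the top; a web 18 mm thick runs between them, centred on the flange width.

The I-beam is on top of the table.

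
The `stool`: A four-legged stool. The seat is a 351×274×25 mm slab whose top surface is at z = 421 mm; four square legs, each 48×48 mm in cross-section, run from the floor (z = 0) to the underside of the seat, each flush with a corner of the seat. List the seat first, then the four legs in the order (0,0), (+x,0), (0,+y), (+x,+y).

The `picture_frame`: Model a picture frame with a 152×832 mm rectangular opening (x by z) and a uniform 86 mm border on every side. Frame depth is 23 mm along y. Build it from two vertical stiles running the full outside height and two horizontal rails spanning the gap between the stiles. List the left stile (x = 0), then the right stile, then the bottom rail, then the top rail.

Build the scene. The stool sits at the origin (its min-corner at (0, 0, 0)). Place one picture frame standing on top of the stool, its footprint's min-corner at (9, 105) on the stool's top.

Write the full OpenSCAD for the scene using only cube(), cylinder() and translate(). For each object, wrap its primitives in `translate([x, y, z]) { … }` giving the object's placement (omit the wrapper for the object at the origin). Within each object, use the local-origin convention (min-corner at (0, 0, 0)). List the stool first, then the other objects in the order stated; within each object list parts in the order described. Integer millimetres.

translate([0, 0, 396]) cube([351, 274, 25]);
cube([48, 48, 396]);
translate([303, 0, 0]) cube([48, 48, 396]);
translate([0, 226, 0]) cube([48, 48, 396]);
translate([303, 226, 0]) cube([48, 48, 396]);
translate([9, 105, 421]) {
  cube([86, 23, 1004]);
  translate([238, 0, 0]) cube([86, 23, 1004]);
  translate([86, 0, 0]) cube([152, 23, 86]);
  translate([86, 0, 918]) cube([152, 23, 86]);
}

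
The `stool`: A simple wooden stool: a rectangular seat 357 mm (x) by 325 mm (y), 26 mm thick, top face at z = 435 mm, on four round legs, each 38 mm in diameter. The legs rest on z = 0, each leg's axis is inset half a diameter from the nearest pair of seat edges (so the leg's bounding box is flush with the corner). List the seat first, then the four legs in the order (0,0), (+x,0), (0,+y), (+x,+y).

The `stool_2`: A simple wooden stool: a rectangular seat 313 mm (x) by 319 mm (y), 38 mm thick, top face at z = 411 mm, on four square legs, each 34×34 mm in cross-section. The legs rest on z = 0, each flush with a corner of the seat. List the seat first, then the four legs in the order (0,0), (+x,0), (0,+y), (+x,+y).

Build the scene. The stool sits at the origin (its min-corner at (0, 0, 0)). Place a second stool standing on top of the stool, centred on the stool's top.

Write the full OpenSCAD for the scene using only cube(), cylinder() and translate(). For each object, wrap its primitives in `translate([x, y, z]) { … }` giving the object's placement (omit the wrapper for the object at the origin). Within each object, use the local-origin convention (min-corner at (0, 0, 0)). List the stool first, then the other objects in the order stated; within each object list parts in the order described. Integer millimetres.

translate([0, 0, 409]) cube([357, 325, 26]);
translate([19, 19, 0]) cylinder(h = 409, r = 19);
translate([338, 19, 0]) cylinder(h = 409, r = 19);
translate([19, 306, 0]) cylinder(h = 409, r = 19);
translate([338, 306, 0]) cylinder(h = 409, r = 19);
translate([22, 3, 435]) {
  translate([0, 0, 373]) cube([313, 319, 38]);
  cube([34, 34, 373]);
  translate([279, 0, 0]) cube([34, 34, 373]);
  translate([0, 285, 0]) cube([34, 34, 373]);
  translate([279, 285, 0]) cube([34, 34, 373]);
}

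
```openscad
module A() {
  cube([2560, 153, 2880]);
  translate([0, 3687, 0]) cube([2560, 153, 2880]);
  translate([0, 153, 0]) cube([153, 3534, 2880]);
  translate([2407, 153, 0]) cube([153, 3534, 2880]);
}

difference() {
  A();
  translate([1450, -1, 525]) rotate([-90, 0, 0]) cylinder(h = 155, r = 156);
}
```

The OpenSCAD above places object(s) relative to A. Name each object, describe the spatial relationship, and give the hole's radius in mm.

The subtracted cylinder has r = 156 mm.

A is a house frame. The house frame has a circular hole through its front wall. The hole's radius is 156 mm.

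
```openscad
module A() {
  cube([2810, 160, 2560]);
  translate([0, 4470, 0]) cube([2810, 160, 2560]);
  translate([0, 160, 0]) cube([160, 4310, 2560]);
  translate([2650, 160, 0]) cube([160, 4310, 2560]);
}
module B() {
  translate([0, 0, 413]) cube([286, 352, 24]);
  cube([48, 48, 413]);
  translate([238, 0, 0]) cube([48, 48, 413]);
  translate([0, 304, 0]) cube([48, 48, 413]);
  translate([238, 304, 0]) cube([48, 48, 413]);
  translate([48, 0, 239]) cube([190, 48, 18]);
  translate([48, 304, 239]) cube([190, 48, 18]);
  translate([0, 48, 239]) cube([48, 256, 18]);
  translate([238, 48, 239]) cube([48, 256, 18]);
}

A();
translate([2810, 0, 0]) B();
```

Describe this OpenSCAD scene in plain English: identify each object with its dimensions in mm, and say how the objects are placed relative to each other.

A is the wall frame of a small rectangular building: four walls, each 2560 mm tall and 160 mm thick, enclosing a footprint 2810 mm (x) by 4630 mm (y) outside-to-outside, with no floor or roof. The front and back walls (the −y and +y sides) span the full width; the two side walls fit between them.

B is a simple wooden stool: a rectangular seat 286 mm (x) by 352 mm (y), 24 mm thick, top face at z = 437 mm, on four square legs, each 48×48 mm in cross-section. The legs rest on z = 0, each flush with a corner of the seat. Four stretchers, 48 mm wide and 18 mm tall, connect adjacent legs with their undersides at z = 239 mm, each running between the inner faces of the legs it joins and aligned with the legs' outer faces on the other axis.

The stool is against the house frame's +x side, with their −y faces flush.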